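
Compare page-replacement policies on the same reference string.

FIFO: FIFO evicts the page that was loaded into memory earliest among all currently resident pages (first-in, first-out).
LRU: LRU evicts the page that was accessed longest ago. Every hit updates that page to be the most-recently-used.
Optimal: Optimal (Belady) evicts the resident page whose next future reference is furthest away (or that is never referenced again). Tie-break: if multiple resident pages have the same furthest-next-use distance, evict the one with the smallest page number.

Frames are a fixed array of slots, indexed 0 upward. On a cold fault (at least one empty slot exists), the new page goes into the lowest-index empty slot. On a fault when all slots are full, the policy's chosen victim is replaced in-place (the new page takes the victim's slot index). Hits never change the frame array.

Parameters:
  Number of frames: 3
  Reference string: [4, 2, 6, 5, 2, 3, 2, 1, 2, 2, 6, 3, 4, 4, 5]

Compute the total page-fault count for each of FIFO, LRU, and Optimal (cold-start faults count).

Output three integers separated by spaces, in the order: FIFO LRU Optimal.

--- FIFO ---
  step 0: ref 4 -> FAULT, frames=[4,-,-] (faults so far: 1)
  step 1: ref 2 -> FAULT, frames=[4,2,-] (faults so far: 2)
  step 2: ref 6 -> FAULT, frames=[4,2,6] (faults so far: 3)
  step 3: ref 5 -> FAULT, evict 4, frames=[5,2,6] (faults so far: 4)
  step 4: ref 2 -> HIT, frames=[5,2,6] (faults so far: 4)
  step 5: ref 3 -> FAULT, evict 2, frames=[5,3,6] (faults so far: 5)
  step 6: ref 2 -> FAULT, evict 6, frames=[5,3,2] (faults so far: 6)
  step 7: ref 1 -> FAULT, evict 5, frames=[1,3,2] (faults so far: 7)
  step 8: ref 2 -> HIT, frames=[1,3,2] (faults so far: 7)
  step 9: ref 2 -> HIT, frames=[1,3,2] (faults so far: 7)
  step 10: ref 6 -> FAULT, evict 3, frames=[1,6,2] (faults so far: 8)
  step 11: ref 3 -> FAULT, evict 2, frames=[1,6,3] (faults so far: 9)
  step 12: ref 4 -> FAULT, evict 1, frames=[4,6,3] (faults so far: 10)
  step 13: ref 4 -> HIT, frames=[4,6,3] (faults so far: 10)
  step 14: ref 5 -> FAULT, evict 6, frames=[4,5,3] (faults so far: 11)
  FIFO total faults: 11
--- LRU ---
  step 0: ref 4 -> FAULT, frames=[4,-,-] (faults so far: 1)
  step 1: ref 2 -> FAULT, frames=[4,2,-] (faults so far: 2)
  step 2: ref 6 -> FAULT, frames=[4,2,6] (faults so far: 3)
  step 3: ref 5 -> FAULT, evict 4, frames=[5,2,6] (faults so far: 4)
  step 4: ref 2 -> HIT, frames=[5,2,6] (faults so far: 4)
  step 5: ref 3 -> FAULT, evict 6, frames=[5,2,3] (faults so far: 5)
  step 6: ref 2 -> HIT, frames=[5,2,3] (faults so far: 5)
  step 7: ref 1 -> FAULT, evict 5, frames=[1,2,3] (faults so far: 6)
  step 8: ref 2 -> HIT, frames=[1,2,3] (faults so far: 6)
  step 9: ref 2 -> HIT, frames=[1,2,3] (faults so far: 6)
  step 10: ref 6 -> FAULT, evict 3, frames=[1,2,6] (faults so far: 7)
  step 11: ref 3 -> FAULT, evict 1, frames=[3,2,6] (faults so far: 8)
  step 12: ref 4 -> FAULT, evict 2, frames=[3,4,6] (faults so far: 9)
  step 13: ref 4 -> HIT, frames=[3,4,6] (faults so far: 9)
  step 14: ref 5 -> FAULT, evict 6, frames=[3,4,5] (faults so far: 10)
  LRU total faults: 10
--- Optimal ---
  step 0: ref 4 -> FAULT, frames=[4,-,-] (faults so far: 1)
  step 1: ref 2 -> FAULT, frames=[4,2,-] (faults so far: 2)
  step 2: ref 6 -> FAULT, frames=[4,2,6] (faults so far: 3)
  step 3: ref 5 -> FAULT, evict 4, frames=[5,2,6] (faults so far: 4)
  step 4: ref 2 -> HIT, frames=[5,2,6] (faults so far: 4)
  step 5: ref 3 -> FAULT, evict 5, frames=[3,2,6] (faults so far: 5)
  step 6: ref 2 -> HIT, frames=[3,2,6] (faults so far: 5)
  step 7: ref 1 -> FAULT, evict 3, frames=[1,2,6] (faults so far: 6)
  step 8: ref 2 -> HIT, frames=[1,2,6] (faults so far: 6)
  step 9: ref 2 -> HIT, frames=[1,2,6] (faults so far: 6)
  step 10: ref 6 -> HIT, frames=[1,2,6] (faults so far: 6)
  step 11: ref 3 -> FAULT, evict 1, frames=[3,2,6] (faults so far: 7)
  step 12: ref 4 -> FAULT, evict 2, frames=[3,4,6] (faults so far: 8)
  step 13: ref 4 -> HIT, frames=[3,4,6] (faults so far: 8)
  step 14: ref 5 -> FAULT, evict 3, frames=[5,4,6] (faults so far: 9)
  Optimal total faults: 9

Answer: 11 10 9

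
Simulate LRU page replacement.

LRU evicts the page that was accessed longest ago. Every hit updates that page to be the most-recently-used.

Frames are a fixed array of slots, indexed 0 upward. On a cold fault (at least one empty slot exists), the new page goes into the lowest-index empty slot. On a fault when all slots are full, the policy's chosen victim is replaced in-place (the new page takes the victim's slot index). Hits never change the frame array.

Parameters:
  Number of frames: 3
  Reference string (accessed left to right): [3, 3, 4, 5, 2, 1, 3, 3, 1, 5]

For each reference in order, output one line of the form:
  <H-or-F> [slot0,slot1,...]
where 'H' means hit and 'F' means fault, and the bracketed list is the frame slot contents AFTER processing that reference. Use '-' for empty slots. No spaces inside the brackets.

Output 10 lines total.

F [3,-,-]
H [3,-,-]
F [3,4,-]
F [3,4,5]
F [2,4,5]
F [2,1,5]
F [2,1,3]
H [2,1,3]
H [2,1,3]
F [5,1,3]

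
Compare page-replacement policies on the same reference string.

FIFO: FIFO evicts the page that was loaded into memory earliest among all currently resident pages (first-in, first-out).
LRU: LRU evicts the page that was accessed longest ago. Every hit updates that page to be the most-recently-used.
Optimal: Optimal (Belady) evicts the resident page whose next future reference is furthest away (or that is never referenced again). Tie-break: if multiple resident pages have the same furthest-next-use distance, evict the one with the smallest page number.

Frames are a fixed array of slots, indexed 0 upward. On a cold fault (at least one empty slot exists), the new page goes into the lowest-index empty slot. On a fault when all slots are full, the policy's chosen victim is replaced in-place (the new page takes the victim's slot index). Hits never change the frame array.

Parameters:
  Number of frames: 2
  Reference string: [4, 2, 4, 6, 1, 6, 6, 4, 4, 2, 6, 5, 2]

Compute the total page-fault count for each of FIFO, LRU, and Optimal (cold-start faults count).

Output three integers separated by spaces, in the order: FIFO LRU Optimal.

--- FIFO ---
  step 0: ref 4 -> FAULT, frames=[4,-] (faults so far: 1)
  step 1: ref 2 -> FAULT, frames=[4,2] (faults so far: 2)
  step 2: ref 4 -> HIT, frames=[4,2] (faults so far: 2)
  step 3: ref 6 -> FAULT, evict 4, frames=[6,2] (faults so far: 3)
  step 4: ref 1 -> FAULT, evict 2, frames=[6,1] (faults so far: 4)
  step 5: ref 6 -> HIT, frames=[6,1] (faults so far: 4)
  step 6: ref 6 -> HIT, frames=[6,1] (faults so far: 4)
  step 7: ref 4 -> FAULT, evict 6, frames=[4,1] (faults so far: 5)
  step 8: ref 4 -> HIT, frames=[4,1] (faults so far: 5)
  step 9: ref 2 -> FAULT, evict 1, frames=[4,2] (faults so far: 6)
  step 10: ref 6 -> FAULT, evict 4, frames=[6,2] (faults so far: 7)
  step 11: ref 5 -> FAULT, evict 2, frames=[6,5] (faults so far: 8)
  step 12: ref 2 -> FAULT, evict 6, frames=[2,5] (faults so far: 9)
  FIFO total faults: 9
--- LRU ---
  step 0: ref 4 -> FAULT, frames=[4,-] (faults so far: 1)
  step 1: ref 2 -> FAULT, frames=[4,2] (faults so far: 2)
  step 2: ref 4 -> HIT, frames=[4,2] (faults so far: 2)
  step 3: ref 6 -> FAULT, evict 2, frames=[4,6] (faults so far: 3)
  step 4: ref 1 -> FAULT, evict 4, frames=[1,6] (faults so far: 4)
  step 5: ref 6 -> HIT, frames=[1,6] (faults so far: 4)
  step 6: ref 6 -> HIT, frames=[1,6] (faults so far: 4)
  step 7: ref 4 -> FAULT, evict 1, frames=[4,6] (faults so far: 5)
  step 8: ref 4 -> HIT, frames=[4,6] (faults so far: 5)
  step 9: ref 2 -> FAULT, evict 6, frames=[4,2] (faults so far: 6)
  step 10: ref 6 -> FAULT, evict 4, frames=[6,2] (faults so far: 7)
  step 11: ref 5 -> FAULT, evict 2, frames=[6,5] (faults so far: 8)
  step 12: ref 2 -> FAULT, evict 6, frames=[2,5] (faults so far: 9)
  LRU total faults: 9
--- Optimal ---
  step 0: ref 4 -> FAULT, frames=[4,-] (faults so far: 1)
  step 1: ref 2 -> FAULT, frames=[4,2] (faults so far: 2)
  step 2: ref 4 -> HIT, frames=[4,2] (faults so far: 2)
  step 3: ref 6 -> FAULT, evict 2, frames=[4,6] (faults so far: 3)
  step 4: ref 1 -> FAULT, evict 4, frames=[1,6] (faults so far: 4)
  step 5: ref 6 -> HIT, frames=[1,6] (faults so far: 4)
  step 6: ref 6 -> HIT, frames=[1,6] (faults so far: 4)
  step 7: ref 4 -> FAULT, evict 1, frames=[4,6] (faults so far: 5)
  step 8: ref 4 -> HIT, frames=[4,6] (faults so far: 5)
  step 9: ref 2 -> FAULT, evict 4, frames=[2,6] (faults so far: 6)
  step 10: ref 6 -> HIT, frames=[2,6] (faults so far: 6)
  step 11: ref 5 -> FAULT, evict 6, frames=[2,5] (faults so far: 7)
  step 12: ref 2 -> HIT, frames=[2,5] (faults so far: 7)
  Optimal total faults: 7

Answer: 9 9 7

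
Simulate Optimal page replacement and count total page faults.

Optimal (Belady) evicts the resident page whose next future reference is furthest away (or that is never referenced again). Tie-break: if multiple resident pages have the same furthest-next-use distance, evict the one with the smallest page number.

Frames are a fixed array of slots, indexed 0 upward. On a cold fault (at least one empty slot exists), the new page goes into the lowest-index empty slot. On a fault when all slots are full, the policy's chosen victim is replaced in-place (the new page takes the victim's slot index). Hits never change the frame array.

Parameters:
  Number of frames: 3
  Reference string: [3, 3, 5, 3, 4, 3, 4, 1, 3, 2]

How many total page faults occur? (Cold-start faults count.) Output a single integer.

Answer: 5

Derivation:
Step 0: ref 3 → FAULT, frames=[3,-,-]
Step 1: ref 3 → HIT, frames=[3,-,-]
Step 2: ref 5 → FAULT, frames=[3,5,-]
Step 3: ref 3 → HIT, frames=[3,5,-]
Step 4: ref 4 → FAULT, frames=[3,5,4]
Step 5: ref 3 → HIT, frames=[3,5,4]
Step 6: ref 4 → HIT, frames=[3,5,4]
Step 7: ref 1 → FAULT (evict 4), frames=[3,5,1]
Step 8: ref 3 → HIT, frames=[3,5,1]
Step 9: ref 2 → FAULT (evict 1), frames=[3,5,2]
Total faults: 5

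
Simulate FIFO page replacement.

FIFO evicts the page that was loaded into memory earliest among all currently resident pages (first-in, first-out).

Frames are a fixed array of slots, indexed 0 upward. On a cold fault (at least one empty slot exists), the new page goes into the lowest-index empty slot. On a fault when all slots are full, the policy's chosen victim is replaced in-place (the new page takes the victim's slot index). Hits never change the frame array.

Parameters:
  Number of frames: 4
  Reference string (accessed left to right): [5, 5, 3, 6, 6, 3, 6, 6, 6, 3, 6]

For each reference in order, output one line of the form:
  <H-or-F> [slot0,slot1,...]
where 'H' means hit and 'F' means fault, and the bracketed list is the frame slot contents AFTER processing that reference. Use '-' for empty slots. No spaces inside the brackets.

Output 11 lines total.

F [5,-,-,-]
H [5,-,-,-]
F [5,3,-,-]
F [5,3,6,-]
H [5,3,6,-]
H [5,3,6,-]
H [5,3,6,-]
H [5,3,6,-]
H [5,3,6,-]
H [5,3,6,-]
H [5,3,6,-]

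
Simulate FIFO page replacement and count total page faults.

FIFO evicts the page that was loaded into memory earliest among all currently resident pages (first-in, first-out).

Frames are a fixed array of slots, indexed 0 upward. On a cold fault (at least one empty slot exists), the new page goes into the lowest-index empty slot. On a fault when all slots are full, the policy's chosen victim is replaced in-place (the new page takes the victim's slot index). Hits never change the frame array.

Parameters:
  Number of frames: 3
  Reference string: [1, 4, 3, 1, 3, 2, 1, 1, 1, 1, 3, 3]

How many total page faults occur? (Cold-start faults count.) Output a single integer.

Step 0: ref 1 → FAULT, frames=[1,-,-]
Step 1: ref 4 → FAULT, frames=[1,4,-]
Step 2: ref 3 → FAULT, frames=[1,4,3]
Step 3: ref 1 → HIT, frames=[1,4,3]
Step 4: ref 3 → HIT, frames=[1,4,3]
Step 5: ref 2 → FAULT (evict 1), frames=[2,4,3]
Step 6: ref 1 → FAULT (evict 4), frames=[2,1,3]
Step 7: ref 1 → HIT, frames=[2,1,3]
Step 8: ref 1 → HIT, frames=[2,1,3]
Step 9: ref 1 → HIT, frames=[2,1,3]
Step 10: ref 3 → HIT, frames=[2,1,3]
Step 11: ref 3 → HIT, frames=[2,1,3]
Total faults: 5

Answer: 5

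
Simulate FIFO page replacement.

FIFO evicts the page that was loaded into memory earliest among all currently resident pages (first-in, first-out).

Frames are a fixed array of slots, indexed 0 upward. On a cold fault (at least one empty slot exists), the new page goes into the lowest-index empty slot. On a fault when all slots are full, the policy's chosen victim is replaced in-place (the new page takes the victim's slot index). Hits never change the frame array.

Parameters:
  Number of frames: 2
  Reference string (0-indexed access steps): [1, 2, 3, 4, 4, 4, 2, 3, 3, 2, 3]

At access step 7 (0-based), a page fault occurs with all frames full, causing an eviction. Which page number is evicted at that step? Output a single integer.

Step 0: ref 1 -> FAULT, frames=[1,-]
Step 1: ref 2 -> FAULT, frames=[1,2]
Step 2: ref 3 -> FAULT, evict 1, frames=[3,2]
Step 3: ref 4 -> FAULT, evict 2, frames=[3,4]
Step 4: ref 4 -> HIT, frames=[3,4]
Step 5: ref 4 -> HIT, frames=[3,4]
Step 6: ref 2 -> FAULT, evict 3, frames=[2,4]
Step 7: ref 3 -> FAULT, evict 4, frames=[2,3]
At step 7: evicted page 4

Answer: 4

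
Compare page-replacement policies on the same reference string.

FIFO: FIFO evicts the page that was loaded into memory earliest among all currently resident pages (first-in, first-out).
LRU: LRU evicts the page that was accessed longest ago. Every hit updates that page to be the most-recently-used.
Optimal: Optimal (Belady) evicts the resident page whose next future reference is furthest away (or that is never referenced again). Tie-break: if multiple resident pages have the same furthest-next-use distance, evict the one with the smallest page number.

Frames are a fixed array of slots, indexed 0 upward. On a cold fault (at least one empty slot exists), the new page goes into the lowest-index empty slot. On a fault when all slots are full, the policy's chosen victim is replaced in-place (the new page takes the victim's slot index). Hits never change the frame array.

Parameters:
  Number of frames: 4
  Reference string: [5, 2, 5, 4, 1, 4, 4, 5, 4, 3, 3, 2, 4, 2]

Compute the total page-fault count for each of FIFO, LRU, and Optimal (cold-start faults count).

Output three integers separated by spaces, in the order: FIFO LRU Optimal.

Answer: 5 6 5

Derivation:
--- FIFO ---
  step 0: ref 5 -> FAULT, frames=[5,-,-,-] (faults so far: 1)
  step 1: ref 2 -> FAULT, frames=[5,2,-,-] (faults so far: 2)
  step 2: ref 5 -> HIT, frames=[5,2,-,-] (faults so far: 2)
  step 3: ref 4 -> FAULT, frames=[5,2,4,-] (faults so far: 3)
  step 4: ref 1 -> FAULT, frames=[5,2,4,1] (faults so far: 4)
  step 5: ref 4 -> HIT, frames=[5,2,4,1] (faults so far: 4)
  step 6: ref 4 -> HIT, frames=[5,2,4,1] (faults so far: 4)
  step 7: ref 5 -> HIT, frames=[5,2,4,1] (faults so far: 4)
  step 8: ref 4 -> HIT, frames=[5,2,4,1] (faults so far: 4)
  step 9: ref 3 -> FAULT, evict 5, frames=[3,2,4,1] (faults so far: 5)
  step 10: ref 3 -> HIT, frames=[3,2,4,1] (faults so far: 5)
  step 11: ref 2 -> HIT, frames=[3,2,4,1] (faults so far: 5)
  step 12: ref 4 -> HIT, frames=[3,2,4,1] (faults so far: 5)
  step 13: ref 2 -> HIT, frames=[3,2,4,1] (faults so far: 5)
  FIFO total faults: 5
--- LRU ---
  step 0: ref 5 -> FAULT, frames=[5,-,-,-] (faults so far: 1)
  step 1: ref 2 -> FAULT, frames=[5,2,-,-] (faults so far: 2)
  step 2: ref 5 -> HIT, frames=[5,2,-,-] (faults so far: 2)
  step 3: ref 4 -> FAULT, frames=[5,2,4,-] (faults so far: 3)
  step 4: ref 1 -> FAULT, frames=[5,2,4,1] (faults so far: 4)
  step 5: ref 4 -> HIT, frames=[5,2,4,1] (faults so far: 4)
  step 6: ref 4 -> HIT, frames=[5,2,4,1] (faults so far: 4)
  step 7: ref 5 -> HIT, frames=[5,2,4,1] (faults so far: 4)
  step 8: ref 4 -> HIT, frames=[5,2,4,1] (faults so far: 4)
  step 9: ref 3 -> FAULT, evict 2, frames=[5,3,4,1] (faults so far: 5)
  step 10: ref 3 -> HIT, frames=[5,3,4,1] (faults so far: 5)
  step 11: ref 2 -> FAULT, evict 1, frames=[5,3,4,2] (faults so far: 6)
  step 12: ref 4 -> HIT, frames=[5,3,4,2] (faults so far: 6)
  step 13: ref 2 -> HIT, frames=[5,3,4,2] (faults so far: 6)
  LRU total faults: 6
--- Optimal ---
  step 0: ref 5 -> FAULT, frames=[5,-,-,-] (faults so far: 1)
  step 1: ref 2 -> FAULT, frames=[5,2,-,-] (faults so far: 2)
  step 2: ref 5 -> HIT, frames=[5,2,-,-] (faults so far: 2)
  step 3: ref 4 -> FAULT, frames=[5,2,4,-] (faults so far: 3)
  step 4: ref 1 -> FAULT, frames=[5,2,4,1] (faults so far: 4)
  step 5: ref 4 -> HIT, frames=[5,2,4,1] (faults so far: 4)
  step 6: ref 4 -> HIT, frames=[5,2,4,1] (faults so far: 4)
  step 7: ref 5 -> HIT, frames=[5,2,4,1] (faults so far: 4)
  step 8: ref 4 -> HIT, frames=[5,2,4,1] (faults so far: 4)
  step 9: ref 3 -> FAULT, evict 1, frames=[5,2,4,3] (faults so far: 5)
  step 10: ref 3 -> HIT, frames=[5,2,4,3] (faults so far: 5)
  step 11: ref 2 -> HIT, frames=[5,2,4,3] (faults so far: 5)
  step 12: ref 4 -> HIT, frames=[5,2,4,3] (faults so far: 5)
  step 13: ref 2 -> HIT, frames=[5,2,4,3] (faults so far: 5)
  Optimal total faults: 5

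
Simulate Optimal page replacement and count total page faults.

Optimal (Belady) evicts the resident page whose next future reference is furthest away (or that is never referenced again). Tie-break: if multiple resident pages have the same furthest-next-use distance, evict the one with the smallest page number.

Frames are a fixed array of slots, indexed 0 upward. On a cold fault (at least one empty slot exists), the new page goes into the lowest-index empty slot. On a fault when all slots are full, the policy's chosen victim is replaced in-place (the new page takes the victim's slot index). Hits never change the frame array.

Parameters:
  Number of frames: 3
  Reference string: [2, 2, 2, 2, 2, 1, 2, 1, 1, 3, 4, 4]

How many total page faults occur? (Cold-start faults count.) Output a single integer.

Answer: 4

Derivation:
Step 0: ref 2 → FAULT, frames=[2,-,-]
Step 1: ref 2 → HIT, frames=[2,-,-]
Step 2: ref 2 → HIT, frames=[2,-,-]
Step 3: ref 2 → HIT, frames=[2,-,-]
Step 4: ref 2 → HIT, frames=[2,-,-]
Step 5: ref 1 → FAULT, frames=[2,1,-]
Step 6: ref 2 → HIT, frames=[2,1,-]
Step 7: ref 1 → HIT, frames=[2,1,-]
Step 8: ref 1 → HIT, frames=[2,1,-]
Step 9: ref 3 → FAULT, frames=[2,1,3]
Step 10: ref 4 → FAULT (evict 1), frames=[2,4,3]
Step 11: ref 4 → HIT, frames=[2,4,3]
Total faults: 4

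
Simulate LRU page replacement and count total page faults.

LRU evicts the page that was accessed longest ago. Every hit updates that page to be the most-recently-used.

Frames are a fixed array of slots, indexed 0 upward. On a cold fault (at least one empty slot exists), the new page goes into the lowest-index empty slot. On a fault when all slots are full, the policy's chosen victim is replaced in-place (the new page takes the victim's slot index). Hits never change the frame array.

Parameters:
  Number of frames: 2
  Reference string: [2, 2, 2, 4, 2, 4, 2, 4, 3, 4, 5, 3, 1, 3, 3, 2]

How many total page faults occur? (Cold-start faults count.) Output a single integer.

Answer: 7

Derivation:
Step 0: ref 2 → FAULT, frames=[2,-]
Step 1: ref 2 → HIT, frames=[2,-]
Step 2: ref 2 → HIT, frames=[2,-]
Step 3: ref 4 → FAULT, frames=[2,4]
Step 4: ref 2 → HIT, frames=[2,4]
Step 5: ref 4 → HIT, frames=[2,4]
Step 6: ref 2 → HIT, frames=[2,4]
Step 7: ref 4 → HIT, frames=[2,4]
Step 8: ref 3 → FAULT (evict 2), frames=[3,4]
Step 9: ref 4 → HIT, frames=[3,4]
Step 10: ref 5 → FAULT (evict 3), frames=[5,4]
Step 11: ref 3 → FAULT (evict 4), frames=[5,3]
Step 12: ref 1 → FAULT (evict 5), frames=[1,3]
Step 13: ref 3 → HIT, frames=[1,3]
Step 14: ref 3 → HIT, frames=[1,3]
Step 15: ref 2 → FAULT (evict 1), frames=[2,3]
Total faults: 7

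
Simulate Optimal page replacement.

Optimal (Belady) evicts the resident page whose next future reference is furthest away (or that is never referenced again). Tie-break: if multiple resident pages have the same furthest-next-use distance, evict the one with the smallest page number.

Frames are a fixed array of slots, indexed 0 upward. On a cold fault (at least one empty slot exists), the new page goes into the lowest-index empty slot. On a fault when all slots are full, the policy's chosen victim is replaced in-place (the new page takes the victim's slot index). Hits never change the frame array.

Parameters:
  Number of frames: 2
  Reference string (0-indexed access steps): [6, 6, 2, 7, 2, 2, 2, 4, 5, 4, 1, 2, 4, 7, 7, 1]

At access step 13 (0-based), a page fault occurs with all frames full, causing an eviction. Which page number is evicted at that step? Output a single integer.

Step 0: ref 6 -> FAULT, frames=[6,-]
Step 1: ref 6 -> HIT, frames=[6,-]
Step 2: ref 2 -> FAULT, frames=[6,2]
Step 3: ref 7 -> FAULT, evict 6, frames=[7,2]
Step 4: ref 2 -> HIT, frames=[7,2]
Step 5: ref 2 -> HIT, frames=[7,2]
Step 6: ref 2 -> HIT, frames=[7,2]
Step 7: ref 4 -> FAULT, evict 7, frames=[4,2]
Step 8: ref 5 -> FAULT, evict 2, frames=[4,5]
Step 9: ref 4 -> HIT, frames=[4,5]
Step 10: ref 1 -> FAULT, evict 5, frames=[4,1]
Step 11: ref 2 -> FAULT, evict 1, frames=[4,2]
Step 12: ref 4 -> HIT, frames=[4,2]
Step 13: ref 7 -> FAULT, evict 2, frames=[4,7]
At step 13: evicted page 2

Answer: 2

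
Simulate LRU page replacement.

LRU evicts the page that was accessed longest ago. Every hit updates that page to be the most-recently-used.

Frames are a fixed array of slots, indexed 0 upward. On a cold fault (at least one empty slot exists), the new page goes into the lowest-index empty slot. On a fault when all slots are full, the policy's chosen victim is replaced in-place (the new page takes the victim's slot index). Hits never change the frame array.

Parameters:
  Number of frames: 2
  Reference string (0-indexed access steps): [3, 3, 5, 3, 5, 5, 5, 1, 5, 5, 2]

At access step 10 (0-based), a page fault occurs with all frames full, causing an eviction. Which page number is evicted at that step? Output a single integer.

Answer: 1

Derivation:
Step 0: ref 3 -> FAULT, frames=[3,-]
Step 1: ref 3 -> HIT, frames=[3,-]
Step 2: ref 5 -> FAULT, frames=[3,5]
Step 3: ref 3 -> HIT, frames=[3,5]
Step 4: ref 5 -> HIT, frames=[3,5]
Step 5: ref 5 -> HIT, frames=[3,5]
Step 6: ref 5 -> HIT, frames=[3,5]
Step 7: ref 1 -> FAULT, evict 3, frames=[1,5]
Step 8: ref 5 -> HIT, frames=[1,5]
Step 9: ref 5 -> HIT, frames=[1,5]
Step 10: ref 2 -> FAULT, evict 1, frames=[2,5]
At step 10: evicted page 1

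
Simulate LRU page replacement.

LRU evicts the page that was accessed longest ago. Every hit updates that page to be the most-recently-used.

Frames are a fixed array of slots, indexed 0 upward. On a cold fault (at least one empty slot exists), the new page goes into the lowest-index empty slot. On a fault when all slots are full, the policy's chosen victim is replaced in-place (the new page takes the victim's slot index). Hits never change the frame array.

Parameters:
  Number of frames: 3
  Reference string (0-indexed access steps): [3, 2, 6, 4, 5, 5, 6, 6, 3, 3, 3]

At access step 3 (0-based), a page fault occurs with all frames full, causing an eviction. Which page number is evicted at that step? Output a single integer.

Answer: 3

Derivation:
Step 0: ref 3 -> FAULT, frames=[3,-,-]
Step 1: ref 2 -> FAULT, frames=[3,2,-]
Step 2: ref 6 -> FAULT, frames=[3,2,6]
Step 3: ref 4 -> FAULT, evict 3, frames=[4,2,6]
At step 3: evicted page 3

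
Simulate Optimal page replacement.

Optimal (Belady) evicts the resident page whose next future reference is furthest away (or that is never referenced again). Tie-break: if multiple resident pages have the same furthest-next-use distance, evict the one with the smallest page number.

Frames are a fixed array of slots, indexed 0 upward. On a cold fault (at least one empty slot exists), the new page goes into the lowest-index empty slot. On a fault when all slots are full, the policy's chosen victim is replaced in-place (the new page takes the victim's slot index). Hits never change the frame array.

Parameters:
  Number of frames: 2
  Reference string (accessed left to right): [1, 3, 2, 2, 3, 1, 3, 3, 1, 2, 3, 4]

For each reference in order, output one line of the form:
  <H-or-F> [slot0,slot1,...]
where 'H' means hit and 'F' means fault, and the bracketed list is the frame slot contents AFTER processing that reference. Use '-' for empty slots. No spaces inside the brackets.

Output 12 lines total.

F [1,-]
F [1,3]
F [2,3]
H [2,3]
H [2,3]
F [1,3]
H [1,3]
H [1,3]
H [1,3]
F [2,3]
H [2,3]
F [4,3]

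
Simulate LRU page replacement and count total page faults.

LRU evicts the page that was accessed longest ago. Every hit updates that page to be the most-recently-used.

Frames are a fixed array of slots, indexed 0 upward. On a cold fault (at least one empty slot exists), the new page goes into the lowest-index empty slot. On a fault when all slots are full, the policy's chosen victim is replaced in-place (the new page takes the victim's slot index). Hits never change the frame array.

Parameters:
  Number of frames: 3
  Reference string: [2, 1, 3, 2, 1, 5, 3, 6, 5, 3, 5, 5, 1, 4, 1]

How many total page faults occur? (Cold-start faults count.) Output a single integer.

Answer: 8

Derivation:
Step 0: ref 2 → FAULT, frames=[2,-,-]
Step 1: ref 1 → FAULT, frames=[2,1,-]
Step 2: ref 3 → FAULT, frames=[2,1,3]
Step 3: ref 2 → HIT, frames=[2,1,3]
Step 4: ref 1 → HIT, frames=[2,1,3]
Step 5: ref 5 → FAULT (evict 3), frames=[2,1,5]
Step 6: ref 3 → FAULT (evict 2), frames=[3,1,5]
Step 7: ref 6 → FAULT (evict 1), frames=[3,6,5]
Step 8: ref 5 → HIT, frames=[3,6,5]
Step 9: ref 3 → HIT, frames=[3,6,5]
Step 10: ref 5 → HIT, frames=[3,6,5]
Step 11: ref 5 → HIT, frames=[3,6,5]
Step 12: ref 1 → FAULT (evict 6), frames=[3,1,5]
Step 13: ref 4 → FAULT (evict 3), frames=[4,1,5]
Step 14: ref 1 → HIT, frames=[4,1,5]
Total faults: 8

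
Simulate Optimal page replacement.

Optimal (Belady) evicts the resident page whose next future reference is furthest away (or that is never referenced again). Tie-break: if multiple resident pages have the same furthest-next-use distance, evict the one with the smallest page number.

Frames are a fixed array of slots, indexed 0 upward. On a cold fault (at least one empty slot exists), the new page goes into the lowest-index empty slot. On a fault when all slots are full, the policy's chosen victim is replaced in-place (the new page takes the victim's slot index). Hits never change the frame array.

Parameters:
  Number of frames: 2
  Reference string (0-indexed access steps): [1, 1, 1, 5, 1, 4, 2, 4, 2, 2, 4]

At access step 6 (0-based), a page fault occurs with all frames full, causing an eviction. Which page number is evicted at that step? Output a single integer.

Step 0: ref 1 -> FAULT, frames=[1,-]
Step 1: ref 1 -> HIT, frames=[1,-]
Step 2: ref 1 -> HIT, frames=[1,-]
Step 3: ref 5 -> FAULT, frames=[1,5]
Step 4: ref 1 -> HIT, frames=[1,5]
Step 5: ref 4 -> FAULT, evict 1, frames=[4,5]
Step 6: ref 2 -> FAULT, evict 5, frames=[4,2]
At step 6: evicted page 5

Answer: 5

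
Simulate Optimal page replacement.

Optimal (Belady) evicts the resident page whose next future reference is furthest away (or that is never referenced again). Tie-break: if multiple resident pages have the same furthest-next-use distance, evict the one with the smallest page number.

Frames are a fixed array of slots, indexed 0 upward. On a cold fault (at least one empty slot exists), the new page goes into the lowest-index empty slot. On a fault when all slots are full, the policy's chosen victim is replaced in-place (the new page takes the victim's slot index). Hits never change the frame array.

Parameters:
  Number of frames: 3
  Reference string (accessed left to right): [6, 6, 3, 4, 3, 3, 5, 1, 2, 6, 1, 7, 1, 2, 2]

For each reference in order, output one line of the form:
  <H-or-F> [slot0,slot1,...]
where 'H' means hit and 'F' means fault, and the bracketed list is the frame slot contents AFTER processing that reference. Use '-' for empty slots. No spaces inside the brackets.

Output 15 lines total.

F [6,-,-]
H [6,-,-]
F [6,3,-]
F [6,3,4]
H [6,3,4]
H [6,3,4]
F [6,5,4]
F [6,5,1]
F [6,2,1]
H [6,2,1]
H [6,2,1]
F [7,2,1]
H [7,2,1]
H [7,2,1]
H [7,2,1]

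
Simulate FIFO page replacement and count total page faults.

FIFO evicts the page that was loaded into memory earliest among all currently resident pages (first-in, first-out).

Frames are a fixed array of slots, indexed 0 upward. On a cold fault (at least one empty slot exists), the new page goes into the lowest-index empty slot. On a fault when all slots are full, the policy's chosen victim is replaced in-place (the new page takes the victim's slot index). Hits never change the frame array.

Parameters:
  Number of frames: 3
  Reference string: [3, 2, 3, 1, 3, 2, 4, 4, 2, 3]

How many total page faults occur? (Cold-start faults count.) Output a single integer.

Answer: 5

Derivation:
Step 0: ref 3 → FAULT, frames=[3,-,-]
Step 1: ref 2 → FAULT, frames=[3,2,-]
Step 2: ref 3 → HIT, frames=[3,2,-]
Step 3: ref 1 → FAULT, frames=[3,2,1]
Step 4: ref 3 → HIT, frames=[3,2,1]
Step 5: ref 2 → HIT, frames=[3,2,1]
Step 6: ref 4 → FAULT (evict 3), frames=[4,2,1]
Step 7: ref 4 → HIT, frames=[4,2,1]
Step 8: ref 2 → HIT, frames=[4,2,1]
Step 9: ref 3 → FAULT (evict 2), frames=[4,3,1]
Total faults: 5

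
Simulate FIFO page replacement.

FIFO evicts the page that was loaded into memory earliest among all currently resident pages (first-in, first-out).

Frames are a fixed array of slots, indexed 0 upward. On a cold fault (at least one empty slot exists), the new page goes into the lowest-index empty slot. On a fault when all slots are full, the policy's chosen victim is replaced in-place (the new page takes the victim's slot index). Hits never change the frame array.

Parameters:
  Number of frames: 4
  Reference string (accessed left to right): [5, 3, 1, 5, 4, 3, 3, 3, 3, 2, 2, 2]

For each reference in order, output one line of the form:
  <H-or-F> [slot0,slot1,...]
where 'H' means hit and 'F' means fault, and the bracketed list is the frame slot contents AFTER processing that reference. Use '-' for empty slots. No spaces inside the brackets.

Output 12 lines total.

F [5,-,-,-]
F [5,3,-,-]
F [5,3,1,-]
H [5,3,1,-]
F [5,3,1,4]
H [5,3,1,4]
H [5,3,1,4]
H [5,3,1,4]
H [5,3,1,4]
F [2,3,1,4]
H [2,3,1,4]
H [2,3,1,4]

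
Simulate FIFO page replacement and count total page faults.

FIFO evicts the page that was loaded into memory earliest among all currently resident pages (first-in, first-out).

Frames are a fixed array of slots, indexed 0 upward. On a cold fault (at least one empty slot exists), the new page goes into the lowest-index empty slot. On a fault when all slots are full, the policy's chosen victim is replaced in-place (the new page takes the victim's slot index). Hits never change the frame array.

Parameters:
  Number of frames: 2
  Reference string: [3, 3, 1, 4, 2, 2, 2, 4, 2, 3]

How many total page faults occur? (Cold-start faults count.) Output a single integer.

Step 0: ref 3 → FAULT, frames=[3,-]
Step 1: ref 3 → HIT, frames=[3,-]
Step 2: ref 1 → FAULT, frames=[3,1]
Step 3: ref 4 → FAULT (evict 3), frames=[4,1]
Step 4: ref 2 → FAULT (evict 1), frames=[4,2]
Step 5: ref 2 → HIT, frames=[4,2]
Step 6: ref 2 → HIT, frames=[4,2]
Step 7: ref 4 → HIT, frames=[4,2]
Step 8: ref 2 → HIT, frames=[4,2]
Step 9: ref 3 → FAULT (evict 4), frames=[3,2]
Total faults: 5

Answer: 5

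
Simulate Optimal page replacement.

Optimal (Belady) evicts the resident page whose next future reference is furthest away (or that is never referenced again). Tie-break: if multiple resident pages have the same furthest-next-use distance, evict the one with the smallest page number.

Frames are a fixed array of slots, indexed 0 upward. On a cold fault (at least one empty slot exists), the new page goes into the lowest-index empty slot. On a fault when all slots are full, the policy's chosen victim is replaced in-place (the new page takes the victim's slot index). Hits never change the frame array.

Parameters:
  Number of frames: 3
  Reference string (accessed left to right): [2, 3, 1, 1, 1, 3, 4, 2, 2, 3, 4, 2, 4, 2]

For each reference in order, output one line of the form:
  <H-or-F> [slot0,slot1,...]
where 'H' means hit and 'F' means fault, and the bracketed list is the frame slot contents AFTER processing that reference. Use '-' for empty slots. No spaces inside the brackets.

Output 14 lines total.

F [2,-,-]
F [2,3,-]
F [2,3,1]
H [2,3,1]
H [2,3,1]
H [2,3,1]
F [2,3,4]
H [2,3,4]
H [2,3,4]
H [2,3,4]
H [2,3,4]
H [2,3,4]
H [2,3,4]
H [2,3,4]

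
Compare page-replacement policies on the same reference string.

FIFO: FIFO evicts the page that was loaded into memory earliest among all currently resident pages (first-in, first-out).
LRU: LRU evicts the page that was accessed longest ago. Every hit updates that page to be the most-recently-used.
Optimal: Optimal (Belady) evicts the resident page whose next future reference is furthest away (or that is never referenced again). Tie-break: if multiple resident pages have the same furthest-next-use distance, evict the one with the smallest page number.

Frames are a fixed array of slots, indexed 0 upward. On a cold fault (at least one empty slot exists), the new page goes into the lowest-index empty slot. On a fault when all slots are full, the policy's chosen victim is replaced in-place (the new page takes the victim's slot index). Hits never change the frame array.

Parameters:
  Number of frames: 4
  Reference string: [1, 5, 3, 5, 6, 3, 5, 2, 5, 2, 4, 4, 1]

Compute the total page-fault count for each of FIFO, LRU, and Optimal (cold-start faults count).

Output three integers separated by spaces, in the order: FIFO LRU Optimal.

--- FIFO ---
  step 0: ref 1 -> FAULT, frames=[1,-,-,-] (faults so far: 1)
  step 1: ref 5 -> FAULT, frames=[1,5,-,-] (faults so far: 2)
  step 2: ref 3 -> FAULT, frames=[1,5,3,-] (faults so far: 3)
  step 3: ref 5 -> HIT, frames=[1,5,3,-] (faults so far: 3)
  step 4: ref 6 -> FAULT, frames=[1,5,3,6] (faults so far: 4)
  step 5: ref 3 -> HIT, frames=[1,5,3,6] (faults so far: 4)
  step 6: ref 5 -> HIT, frames=[1,5,3,6] (faults so far: 4)
  step 7: ref 2 -> FAULT, evict 1, frames=[2,5,3,6] (faults so far: 5)
  step 8: ref 5 -> HIT, frames=[2,5,3,6] (faults so far: 5)
  step 9: ref 2 -> HIT, frames=[2,5,3,6] (faults so far: 5)
  step 10: ref 4 -> FAULT, evict 5, frames=[2,4,3,6] (faults so far: 6)
  step 11: ref 4 -> HIT, frames=[2,4,3,6] (faults so far: 6)
  step 12: ref 1 -> FAULT, evict 3, frames=[2,4,1,6] (faults so far: 7)
  FIFO total faults: 7
--- LRU ---
  step 0: ref 1 -> FAULT, frames=[1,-,-,-] (faults so far: 1)
  step 1: ref 5 -> FAULT, frames=[1,5,-,-] (faults so far: 2)
  step 2: ref 3 -> FAULT, frames=[1,5,3,-] (faults so far: 3)
  step 3: ref 5 -> HIT, frames=[1,5,3,-] (faults so far: 3)
  step 4: ref 6 -> FAULT, frames=[1,5,3,6] (faults so far: 4)
  step 5: ref 3 -> HIT, frames=[1,5,3,6] (faults so far: 4)
  step 6: ref 5 -> HIT, frames=[1,5,3,6] (faults so far: 4)
  step 7: ref 2 -> FAULT, evict 1, frames=[2,5,3,6] (faults so far: 5)
  step 8: ref 5 -> HIT, frames=[2,5,3,6] (faults so far: 5)
  step 9: ref 2 -> HIT, frames=[2,5,3,6] (faults so far: 5)
  step 10: ref 4 -> FAULT, evict 6, frames=[2,5,3,4] (faults so far: 6)
  step 11: ref 4 -> HIT, frames=[2,5,3,4] (faults so far: 6)
  step 12: ref 1 -> FAULT, evict 3, frames=[2,5,1,4] (faults so far: 7)
  LRU total faults: 7
--- Optimal ---
  step 0: ref 1 -> FAULT, frames=[1,-,-,-] (faults so far: 1)
  step 1: ref 5 -> FAULT, frames=[1,5,-,-] (faults so far: 2)
  step 2: ref 3 -> FAULT, frames=[1,5,3,-] (faults so far: 3)
  step 3: ref 5 -> HIT, frames=[1,5,3,-] (faults so far: 3)
  step 4: ref 6 -> FAULT, frames=[1,5,3,6] (faults so far: 4)
  step 5: ref 3 -> HIT, frames=[1,5,3,6] (faults so far: 4)
  step 6: ref 5 -> HIT, frames=[1,5,3,6] (faults so far: 4)
  step 7: ref 2 -> FAULT, evict 3, frames=[1,5,2,6] (faults so far: 5)
  step 8: ref 5 -> HIT, frames=[1,5,2,6] (faults so far: 5)
  step 9: ref 2 -> HIT, frames=[1,5,2,6] (faults so far: 5)
  step 10: ref 4 -> FAULT, evict 2, frames=[1,5,4,6] (faults so far: 6)
  step 11: ref 4 -> HIT, frames=[1,5,4,6] (faults so far: 6)
  step 12: ref 1 -> HIT, frames=[1,5,4,6] (faults so far: 6)
  Optimal total faults: 6

Answer: 7 7 6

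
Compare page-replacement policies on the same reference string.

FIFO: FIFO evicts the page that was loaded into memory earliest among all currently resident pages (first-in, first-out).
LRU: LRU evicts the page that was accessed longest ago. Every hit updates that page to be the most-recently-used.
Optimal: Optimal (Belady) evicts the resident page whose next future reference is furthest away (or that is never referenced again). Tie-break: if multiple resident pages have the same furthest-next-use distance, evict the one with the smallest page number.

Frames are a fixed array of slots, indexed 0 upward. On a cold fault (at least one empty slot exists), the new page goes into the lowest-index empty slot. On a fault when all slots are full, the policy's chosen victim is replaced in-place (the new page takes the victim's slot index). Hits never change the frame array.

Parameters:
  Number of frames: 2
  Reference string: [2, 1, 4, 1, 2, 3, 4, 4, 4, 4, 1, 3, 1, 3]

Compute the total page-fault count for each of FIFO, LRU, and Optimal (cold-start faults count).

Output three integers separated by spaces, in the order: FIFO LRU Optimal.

Answer: 8 8 6

Derivation:
--- FIFO ---
  step 0: ref 2 -> FAULT, frames=[2,-] (faults so far: 1)
  step 1: ref 1 -> FAULT, frames=[2,1] (faults so far: 2)
  step 2: ref 4 -> FAULT, evict 2, frames=[4,1] (faults so far: 3)
  step 3: ref 1 -> HIT, frames=[4,1] (faults so far: 3)
  step 4: ref 2 -> FAULT, evict 1, frames=[4,2] (faults so far: 4)
  step 5: ref 3 -> FAULT, evict 4, frames=[3,2] (faults so far: 5)
  step 6: ref 4 -> FAULT, evict 2, frames=[3,4] (faults so far: 6)
  step 7: ref 4 -> HIT, frames=[3,4] (faults so far: 6)
  step 8: ref 4 -> HIT, frames=[3,4] (faults so far: 6)
  step 9: ref 4 -> HIT, frames=[3,4] (faults so far: 6)
  step 10: ref 1 -> FAULT, evict 3, frames=[1,4] (faults so far: 7)
  step 11: ref 3 -> FAULT, evict 4, frames=[1,3] (faults so far: 8)
  step 12: ref 1 -> HIT, frames=[1,3] (faults so far: 8)
  step 13: ref 3 -> HIT, frames=[1,3] (faults so far: 8)
  FIFO total faults: 8
--- LRU ---
  step 0: ref 2 -> FAULT, frames=[2,-] (faults so far: 1)
  step 1: ref 1 -> FAULT, frames=[2,1] (faults so far: 2)
  step 2: ref 4 -> FAULT, evict 2, frames=[4,1] (faults so far: 3)
  step 3: ref 1 -> HIT, frames=[4,1] (faults so far: 3)
  step 4: ref 2 -> FAULT, evict 4, frames=[2,1] (faults so far: 4)
  step 5: ref 3 -> FAULT, evict 1, frames=[2,3] (faults so far: 5)
  step 6: ref 4 -> FAULT, evict 2, frames=[4,3] (faults so far: 6)
  step 7: ref 4 -> HIT, frames=[4,3] (faults so far: 6)
  step 8: ref 4 -> HIT, frames=[4,3] (faults so far: 6)
  step 9: ref 4 -> HIT, frames=[4,3] (faults so far: 6)
  step 10: ref 1 -> FAULT, evict 3, frames=[4,1] (faults so far: 7)
  step 11: ref 3 -> FAULT, evict 4, frames=[3,1] (faults so far: 8)
  step 12: ref 1 -> HIT, frames=[3,1] (faults so far: 8)
  step 13: ref 3 -> HIT, frames=[3,1] (faults so far: 8)
  LRU total faults: 8
--- Optimal ---
  step 0: ref 2 -> FAULT, frames=[2,-] (faults so far: 1)
  step 1: ref 1 -> FAULT, frames=[2,1] (faults so far: 2)
  step 2: ref 4 -> FAULT, evict 2, frames=[4,1] (faults so far: 3)
  step 3: ref 1 -> HIT, frames=[4,1] (faults so far: 3)
  step 4: ref 2 -> FAULT, evict 1, frames=[4,2] (faults so far: 4)
  step 5: ref 3 -> FAULT, evict 2, frames=[4,3] (faults so far: 5)
  step 6: ref 4 -> HIT, frames=[4,3] (faults so far: 5)
  step 7: ref 4 -> HIT, frames=[4,3] (faults so far: 5)
  step 8: ref 4 -> HIT, frames=[4,3] (faults so far: 5)
  step 9: ref 4 -> HIT, frames=[4,3] (faults so far: 5)
  step 10: ref 1 -> FAULT, evict 4, frames=[1,3] (faults so far: 6)
  step 11: ref 3 -> HIT, frames=[1,3] (faults so far: 6)
  step 12: ref 1 -> HIT, frames=[1,3] (faults so far: 6)
  step 13: ref 3 -> HIT, frames=[1,3] (faults so far: 6)
  Optimal total faults: 6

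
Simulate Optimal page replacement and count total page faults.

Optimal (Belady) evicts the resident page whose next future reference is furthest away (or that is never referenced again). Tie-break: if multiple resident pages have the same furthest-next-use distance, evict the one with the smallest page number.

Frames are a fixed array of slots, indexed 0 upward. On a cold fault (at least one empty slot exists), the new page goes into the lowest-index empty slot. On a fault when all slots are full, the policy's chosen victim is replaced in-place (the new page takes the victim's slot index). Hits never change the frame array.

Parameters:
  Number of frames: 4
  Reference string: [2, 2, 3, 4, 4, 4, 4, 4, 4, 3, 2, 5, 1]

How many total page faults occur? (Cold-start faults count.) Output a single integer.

Step 0: ref 2 → FAULT, frames=[2,-,-,-]
Step 1: ref 2 → HIT, frames=[2,-,-,-]
Step 2: ref 3 → FAULT, frames=[2,3,-,-]
Step 3: ref 4 → FAULT, frames=[2,3,4,-]
Step 4: ref 4 → HIT, frames=[2,3,4,-]
Step 5: ref 4 → HIT, frames=[2,3,4,-]
Step 6: ref 4 → HIT, frames=[2,3,4,-]
Step 7: ref 4 → HIT, frames=[2,3,4,-]
Step 8: ref 4 → HIT, frames=[2,3,4,-]
Step 9: ref 3 → HIT, frames=[2,3,4,-]
Step 10: ref 2 → HIT, frames=[2,3,4,-]
Step 11: ref 5 → FAULT, frames=[2,3,4,5]
Step 12: ref 1 → FAULT (evict 2), frames=[1,3,4,5]
Total faults: 5

Answer: 5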